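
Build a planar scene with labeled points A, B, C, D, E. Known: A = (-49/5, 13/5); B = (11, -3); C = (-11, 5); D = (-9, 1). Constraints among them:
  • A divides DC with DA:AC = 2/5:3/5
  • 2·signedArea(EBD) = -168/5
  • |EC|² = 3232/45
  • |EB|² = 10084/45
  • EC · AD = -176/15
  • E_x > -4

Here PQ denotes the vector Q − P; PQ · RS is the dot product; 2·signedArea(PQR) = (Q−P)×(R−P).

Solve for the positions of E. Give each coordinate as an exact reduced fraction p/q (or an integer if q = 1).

E = (-49/15, 23/15)

1. E_x = -49/15  [EC · AD = -176/15 ∩ 2·signedArea(EBD) = -168/5]
2. E_y = 23/15  [EC · AD = -176/15 ∩ 2·signedArea(EBD) = -168/5]
   → E = (-49/15, 23/15)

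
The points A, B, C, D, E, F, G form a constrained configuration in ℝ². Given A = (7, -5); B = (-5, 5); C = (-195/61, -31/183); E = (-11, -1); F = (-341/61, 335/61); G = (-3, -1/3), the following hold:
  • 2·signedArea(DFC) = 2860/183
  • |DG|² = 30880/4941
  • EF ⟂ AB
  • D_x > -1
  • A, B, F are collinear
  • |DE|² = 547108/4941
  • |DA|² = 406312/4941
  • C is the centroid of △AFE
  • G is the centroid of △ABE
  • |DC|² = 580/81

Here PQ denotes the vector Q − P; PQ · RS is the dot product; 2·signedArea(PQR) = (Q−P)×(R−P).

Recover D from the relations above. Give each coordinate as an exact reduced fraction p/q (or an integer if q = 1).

D = (-97/183, 29/549)

1. D_x = -97/183  [line 1036/183·x + 146/61·y + 526/183 = 0 ∩ |DC|² = 580/81]
2. D_y = 29/549  [line 1036/183·x + 146/61·y + 526/183 = 0 ∩ |DC|² = 580/81]
   → D = (-97/183, 29/549)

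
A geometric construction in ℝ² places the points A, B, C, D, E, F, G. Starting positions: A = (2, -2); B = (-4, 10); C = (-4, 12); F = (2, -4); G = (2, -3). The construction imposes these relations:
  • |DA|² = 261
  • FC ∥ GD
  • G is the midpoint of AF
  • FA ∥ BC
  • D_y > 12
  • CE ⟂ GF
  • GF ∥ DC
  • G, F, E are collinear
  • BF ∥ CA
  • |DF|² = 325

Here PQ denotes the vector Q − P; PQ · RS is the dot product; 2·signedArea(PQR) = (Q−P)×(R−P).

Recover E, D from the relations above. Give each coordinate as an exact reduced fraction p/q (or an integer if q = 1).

1. E_x = 2  [G, F, E are collinear ∩ CE ⟂ GF]
2. E_y = 12  [G, F, E are collinear ∩ CE ⟂ GF]
   → E = (2, 12)
3. D_x = -4  [GF ∥ DC ∩ FC ∥ GD]
4. D_y = 13  [GF ∥ DC ∩ FC ∥ GD]
   → D = (-4, 13)

D = (-4, 13)
E = (2, 12)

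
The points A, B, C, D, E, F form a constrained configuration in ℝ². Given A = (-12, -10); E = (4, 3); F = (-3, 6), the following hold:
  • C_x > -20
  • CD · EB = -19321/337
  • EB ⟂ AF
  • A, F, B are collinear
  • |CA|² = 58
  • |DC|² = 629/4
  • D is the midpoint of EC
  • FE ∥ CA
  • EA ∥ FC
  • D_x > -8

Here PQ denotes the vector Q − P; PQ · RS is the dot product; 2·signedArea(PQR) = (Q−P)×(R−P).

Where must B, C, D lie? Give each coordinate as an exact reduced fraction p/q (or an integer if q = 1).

B = (-876/337, 2262/337)
C = (-19, -7)
D = (-15/2, -2)

1. B_x = -876/337  [A, F, B are collinear ∩ EB ⟂ AF]
2. B_y = 2262/337  [A, F, B are collinear ∩ EB ⟂ AF]
   → B = (-876/337, 2262/337)
3. C_x = -19  [FE ∥ CA ∩ EA ∥ FC]
4. C_y = -7  [FE ∥ CA ∩ EA ∥ FC]
   → C = (-19, -7)
5. D_x = -15/2  [D is the midpoint of EC]
6. D_y = -2  [D is the midpoint of EC]
   → D = (-15/2, -2)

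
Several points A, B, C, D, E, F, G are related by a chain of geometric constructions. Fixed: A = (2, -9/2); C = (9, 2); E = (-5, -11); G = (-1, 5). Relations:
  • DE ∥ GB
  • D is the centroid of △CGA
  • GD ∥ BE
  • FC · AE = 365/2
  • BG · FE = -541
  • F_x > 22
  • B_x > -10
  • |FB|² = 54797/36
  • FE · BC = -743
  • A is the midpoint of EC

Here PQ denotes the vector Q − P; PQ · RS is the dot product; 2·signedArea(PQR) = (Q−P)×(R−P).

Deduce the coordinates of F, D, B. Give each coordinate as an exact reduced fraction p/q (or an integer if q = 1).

1. D_x = 10/3  [D is the centroid of △CGA]
2. D_y = 5/6  [D is the centroid of △CGA]
   → D = (10/3, 5/6)
3. B_x = -28/3  [GD ∥ BE ∩ DE ∥ GB]
4. B_y = -41/6  [GD ∥ BE ∩ DE ∥ GB]
   → B = (-28/3, -41/6)
5. F_x = 23  [FE · BC = -743 ∩ FC · AE = 365/2]
6. F_y = 15  [FE · BC = -743 ∩ FC · AE = 365/2]
   → F = (23, 15)

B = (-28/3, -41/6)
D = (10/3, 5/6)
F = (23, 15)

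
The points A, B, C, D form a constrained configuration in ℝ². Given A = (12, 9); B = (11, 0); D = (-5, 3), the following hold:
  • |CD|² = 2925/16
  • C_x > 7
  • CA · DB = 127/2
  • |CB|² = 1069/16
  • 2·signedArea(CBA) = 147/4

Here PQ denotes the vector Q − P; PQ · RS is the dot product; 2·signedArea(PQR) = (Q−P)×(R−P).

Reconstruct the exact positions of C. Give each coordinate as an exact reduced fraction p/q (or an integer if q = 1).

1. C_x = 31/4  [CA · DB = 127/2 ∩ 2·signedArea(CBA) = 147/4]
2. C_y = 15/2  [CA · DB = 127/2 ∩ 2·signedArea(CBA) = 147/4]
   → C = (31/4, 15/2)

C = (31/4, 15/2)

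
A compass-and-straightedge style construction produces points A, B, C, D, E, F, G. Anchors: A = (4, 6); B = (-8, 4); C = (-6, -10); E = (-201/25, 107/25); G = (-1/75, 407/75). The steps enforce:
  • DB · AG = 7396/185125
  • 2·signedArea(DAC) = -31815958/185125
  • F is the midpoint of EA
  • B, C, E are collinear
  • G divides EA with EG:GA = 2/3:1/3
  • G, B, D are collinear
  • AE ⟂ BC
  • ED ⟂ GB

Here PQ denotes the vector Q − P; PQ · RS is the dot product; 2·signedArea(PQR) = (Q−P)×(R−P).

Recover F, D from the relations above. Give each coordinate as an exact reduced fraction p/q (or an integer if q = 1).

1. F_x = -101/50  [F is the midpoint of EA]
2. F_y = 257/50  [F is the midpoint of EA]
   → F = (-101/50, 257/50)
3. D_x = -1479203/185125  [G, B, D are collinear ∩ ED ⟂ GB]
4. D_y = 740821/185125  [G, B, D are collinear ∩ ED ⟂ GB]
   → D = (-1479203/185125, 740821/185125)

D = (-1479203/185125, 740821/185125)
F = (-101/50, 257/50)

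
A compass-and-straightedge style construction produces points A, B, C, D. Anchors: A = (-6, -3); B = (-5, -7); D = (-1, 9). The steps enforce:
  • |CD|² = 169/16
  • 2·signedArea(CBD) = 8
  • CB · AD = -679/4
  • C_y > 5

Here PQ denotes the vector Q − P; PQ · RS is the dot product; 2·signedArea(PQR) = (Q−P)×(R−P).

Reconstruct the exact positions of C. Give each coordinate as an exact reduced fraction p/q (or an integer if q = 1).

C = (-9/4, 6)

1. C_x = -9/4  [CB · AD = -679/4 ∩ 2·signedArea(CBD) = 8]
2. C_y = 6  [CB · AD = -679/4 ∩ 2·signedArea(CBD) = 8]
   → C = (-9/4, 6)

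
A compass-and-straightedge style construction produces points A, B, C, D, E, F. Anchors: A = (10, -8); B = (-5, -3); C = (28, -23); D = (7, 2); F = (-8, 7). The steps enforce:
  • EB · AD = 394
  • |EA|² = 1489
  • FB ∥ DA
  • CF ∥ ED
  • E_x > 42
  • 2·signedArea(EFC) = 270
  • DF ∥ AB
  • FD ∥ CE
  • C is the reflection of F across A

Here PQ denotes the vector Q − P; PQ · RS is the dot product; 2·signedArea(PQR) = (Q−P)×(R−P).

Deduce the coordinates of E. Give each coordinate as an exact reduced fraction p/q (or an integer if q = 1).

1. E_x = 43  [CF ∥ ED ∩ FD ∥ CE]
2. E_y = -28  [CF ∥ ED ∩ FD ∥ CE]
   → E = (43, -28)

E = (43, -28)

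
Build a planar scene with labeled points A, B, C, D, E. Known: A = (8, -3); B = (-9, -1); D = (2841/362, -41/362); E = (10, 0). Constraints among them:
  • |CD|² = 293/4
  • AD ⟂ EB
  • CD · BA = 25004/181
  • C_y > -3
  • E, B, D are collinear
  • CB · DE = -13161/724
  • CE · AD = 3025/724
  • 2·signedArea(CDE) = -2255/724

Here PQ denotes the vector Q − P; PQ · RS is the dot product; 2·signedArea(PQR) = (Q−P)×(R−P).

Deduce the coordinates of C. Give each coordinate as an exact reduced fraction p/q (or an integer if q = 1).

C = (-1/2, -2)

1. C_x = -1/2  [CE · AD = 3025/724 ∩ CD · BA = 25004/181]
2. C_y = -2  [CE · AD = 3025/724 ∩ CD · BA = 25004/181]
   → C = (-1/2, -2)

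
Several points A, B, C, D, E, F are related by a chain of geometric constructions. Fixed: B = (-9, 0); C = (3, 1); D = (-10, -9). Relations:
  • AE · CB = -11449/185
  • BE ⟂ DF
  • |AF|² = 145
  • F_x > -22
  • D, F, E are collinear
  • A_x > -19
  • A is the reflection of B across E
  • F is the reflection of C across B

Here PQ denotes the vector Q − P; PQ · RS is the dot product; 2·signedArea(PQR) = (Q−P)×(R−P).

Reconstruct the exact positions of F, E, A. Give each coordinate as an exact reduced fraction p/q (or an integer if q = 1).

A = (-3377/185, -2354/185)
E = (-2521/185, -1177/185)
F = (-21, -1)

1. F_x = -21  [F is the reflection of C across B]
2. F_y = -1  [F is the reflection of C across B]
   → F = (-21, -1)
3. E_x = -2521/185  [D, F, E are collinear ∩ BE ⟂ DF]
4. E_y = -1177/185  [D, F, E are collinear ∩ BE ⟂ DF]
   → E = (-2521/185, -1177/185)
5. A_x = -3377/185  [A is the reflection of B across E]
6. A_y = -2354/185  [A is the reflection of B across E]
   → A = (-3377/185, -2354/185)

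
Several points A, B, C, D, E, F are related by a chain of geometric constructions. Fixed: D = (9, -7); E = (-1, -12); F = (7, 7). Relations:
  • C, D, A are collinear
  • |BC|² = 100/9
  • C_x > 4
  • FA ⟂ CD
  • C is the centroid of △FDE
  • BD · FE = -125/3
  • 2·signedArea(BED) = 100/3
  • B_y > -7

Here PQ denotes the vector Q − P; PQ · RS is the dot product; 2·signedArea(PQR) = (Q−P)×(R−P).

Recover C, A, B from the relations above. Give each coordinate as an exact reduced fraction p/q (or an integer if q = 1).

A = (1, -1)
B = (3, -20/3)
C = (5, -4)

1. C_x = 5  [C is the centroid of △FDE]
2. C_y = -4  [C is the centroid of △FDE]
   → C = (5, -4)
3. A_x = 1  [C, D, A are collinear ∩ FA ⟂ CD]
4. A_y = -1  [C, D, A are collinear ∩ FA ⟂ CD]
   → A = (1, -1)
5. B_x = 3  [2·signedArea(BED) = 100/3 ∩ BD · FE = -125/3]
6. B_y = -20/3  [2·signedArea(BED) = 100/3 ∩ BD · FE = -125/3]
   → B = (3, -20/3)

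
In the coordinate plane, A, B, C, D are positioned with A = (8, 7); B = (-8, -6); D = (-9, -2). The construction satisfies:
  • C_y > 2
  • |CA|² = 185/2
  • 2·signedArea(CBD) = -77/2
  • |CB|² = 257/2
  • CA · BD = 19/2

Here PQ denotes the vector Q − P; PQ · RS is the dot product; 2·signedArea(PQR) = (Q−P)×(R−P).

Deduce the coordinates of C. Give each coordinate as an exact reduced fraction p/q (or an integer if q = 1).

C = (-1/2, 5/2)

1. C_x = -1/2  [2·signedArea(CBD) = -77/2 ∩ CA · BD = 19/2]
2. C_y = 5/2  [2·signedArea(CBD) = -77/2 ∩ CA · BD = 19/2]
   → C = (-1/2, 5/2)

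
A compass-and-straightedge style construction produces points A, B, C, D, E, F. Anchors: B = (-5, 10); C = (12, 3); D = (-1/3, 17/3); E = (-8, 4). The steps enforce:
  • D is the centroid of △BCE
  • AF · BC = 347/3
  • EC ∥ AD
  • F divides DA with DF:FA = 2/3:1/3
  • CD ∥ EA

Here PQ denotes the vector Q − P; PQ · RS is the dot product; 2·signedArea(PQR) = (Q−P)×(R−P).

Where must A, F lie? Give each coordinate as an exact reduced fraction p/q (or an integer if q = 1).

A = (-61/3, 20/3)
F = (-41/3, 19/3)

1. A_x = -61/3  [EC ∥ AD ∩ CD ∥ EA]
2. A_y = 20/3  [EC ∥ AD ∩ CD ∥ EA]
   → A = (-61/3, 20/3)
3. F_x = -41/3  [F divides DA with DF:FA = 2/3:1/3]
4. F_y = 19/3  [F divides DA with DF:FA = 2/3:1/3]
   → F = (-41/3, 19/3)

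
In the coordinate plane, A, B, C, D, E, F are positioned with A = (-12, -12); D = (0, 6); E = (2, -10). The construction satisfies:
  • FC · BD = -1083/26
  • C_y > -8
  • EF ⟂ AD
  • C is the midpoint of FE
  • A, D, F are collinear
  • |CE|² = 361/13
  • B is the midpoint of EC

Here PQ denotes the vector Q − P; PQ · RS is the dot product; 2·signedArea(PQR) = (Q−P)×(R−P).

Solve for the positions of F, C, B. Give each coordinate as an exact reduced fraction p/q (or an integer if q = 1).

B = (-5/26, -111/13)
C = (-31/13, -92/13)
F = (-88/13, -54/13)

1. F_x = -88/13  [A, D, F are collinear ∩ EF ⟂ AD]
2. F_y = -54/13  [A, D, F are collinear ∩ EF ⟂ AD]
   → F = (-88/13, -54/13)
3. C_x = -31/13  [C is the midpoint of FE]
4. C_y = -92/13  [C is the midpoint of FE]
   → C = (-31/13, -92/13)
5. B_x = -5/26  [B is the midpoint of EC]
6. B_y = -111/13  [B is the midpoint of EC]
   → B = (-5/26, -111/13)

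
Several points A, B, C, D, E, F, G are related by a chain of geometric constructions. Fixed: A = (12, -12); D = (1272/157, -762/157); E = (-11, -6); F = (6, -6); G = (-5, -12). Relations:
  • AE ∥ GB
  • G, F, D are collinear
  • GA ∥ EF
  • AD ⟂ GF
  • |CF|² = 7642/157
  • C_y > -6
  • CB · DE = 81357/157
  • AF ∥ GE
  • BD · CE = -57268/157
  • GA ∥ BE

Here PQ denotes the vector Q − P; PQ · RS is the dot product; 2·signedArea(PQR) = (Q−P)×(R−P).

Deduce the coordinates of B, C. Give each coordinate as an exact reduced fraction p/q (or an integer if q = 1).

1. B_x = -28  [GA ∥ BE ∩ AE ∥ GB]
2. B_y = -6  [GA ∥ BE ∩ AE ∥ GB]
   → B = (-28, -6)
3. C_x = -145/157  [CB · DE = 81357/157 ∩ BD · CE = -57268/157]
4. C_y = -807/157  [CB · DE = 81357/157 ∩ BD · CE = -57268/157]
   → C = (-145/157, -807/157)

B = (-28, -6)
C = (-145/157, -807/157)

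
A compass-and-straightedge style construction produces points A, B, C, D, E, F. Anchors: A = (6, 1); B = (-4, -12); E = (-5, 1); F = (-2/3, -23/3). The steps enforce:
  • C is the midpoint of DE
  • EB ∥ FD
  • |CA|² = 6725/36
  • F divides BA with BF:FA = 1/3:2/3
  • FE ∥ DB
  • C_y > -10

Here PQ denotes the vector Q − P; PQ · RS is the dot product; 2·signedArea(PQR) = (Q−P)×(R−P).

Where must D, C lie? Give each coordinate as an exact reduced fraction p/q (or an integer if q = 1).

1. D_x = 1/3  [FE ∥ DB ∩ EB ∥ FD]
2. D_y = -62/3  [FE ∥ DB ∩ EB ∥ FD]
   → D = (1/3, -62/3)
3. C_x = -7/3  [C is the midpoint of DE]
4. C_y = -59/6  [C is the midpoint of DE]
   → C = (-7/3, -59/6)

C = (-7/3, -59/6)
D = (1/3, -62/3)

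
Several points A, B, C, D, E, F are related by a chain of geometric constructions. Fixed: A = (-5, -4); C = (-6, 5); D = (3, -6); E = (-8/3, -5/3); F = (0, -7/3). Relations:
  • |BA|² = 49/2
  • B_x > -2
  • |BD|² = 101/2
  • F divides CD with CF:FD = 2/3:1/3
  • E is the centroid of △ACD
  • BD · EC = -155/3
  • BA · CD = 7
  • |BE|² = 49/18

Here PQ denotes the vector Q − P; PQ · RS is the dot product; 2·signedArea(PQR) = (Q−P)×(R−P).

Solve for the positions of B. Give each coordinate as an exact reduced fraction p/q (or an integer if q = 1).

B = (-3/2, -1/2)

1. B_x = -3/2  [BD · EC = -155/3 ∩ BA · CD = 7]
2. B_y = -1/2  [BD · EC = -155/3 ∩ BA · CD = 7]
   → B = (-3/2, -1/2)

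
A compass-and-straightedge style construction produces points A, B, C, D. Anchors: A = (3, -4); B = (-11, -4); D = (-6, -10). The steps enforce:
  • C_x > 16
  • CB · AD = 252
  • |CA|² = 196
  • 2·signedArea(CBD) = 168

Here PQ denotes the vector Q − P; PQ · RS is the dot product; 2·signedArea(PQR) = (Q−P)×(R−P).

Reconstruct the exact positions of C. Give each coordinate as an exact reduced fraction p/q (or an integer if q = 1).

1. C_x = 17  [CB · AD = 252 ∩ 2·signedArea(CBD) = 168]
2. C_y = -4  [CB · AD = 252 ∩ 2·signedArea(CBD) = 168]
   → C = (17, -4)

C = (17, -4)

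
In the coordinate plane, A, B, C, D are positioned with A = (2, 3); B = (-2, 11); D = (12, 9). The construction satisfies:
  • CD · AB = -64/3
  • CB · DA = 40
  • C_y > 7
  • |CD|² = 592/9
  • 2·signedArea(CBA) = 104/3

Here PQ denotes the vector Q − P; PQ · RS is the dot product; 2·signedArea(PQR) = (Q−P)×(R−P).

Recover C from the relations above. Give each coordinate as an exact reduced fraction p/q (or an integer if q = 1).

C = (4, 23/3)

1. C_x = 4  [CD · AB = -64/3 ∩ CB · DA = 40]
2. C_y = 23/3  [CD · AB = -64/3 ∩ CB · DA = 40]
   → C = (4, 23/3)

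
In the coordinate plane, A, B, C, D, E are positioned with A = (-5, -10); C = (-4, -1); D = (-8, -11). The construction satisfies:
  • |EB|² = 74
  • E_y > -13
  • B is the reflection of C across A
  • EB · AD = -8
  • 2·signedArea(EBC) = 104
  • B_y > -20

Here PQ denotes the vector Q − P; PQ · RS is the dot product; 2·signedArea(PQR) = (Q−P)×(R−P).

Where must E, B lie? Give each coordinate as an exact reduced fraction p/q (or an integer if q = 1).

B = (-6, -19)
E = (-11, -12)

1. B_x = -6  [B is the reflection of C across A]
2. B_y = -19  [B is the reflection of C across A]
   → B = (-6, -19)
3. E_x = -11  [2·signedArea(EBC) = 104 ∩ EB · AD = -8]
4. E_y = -12  [2·signedArea(EBC) = 104 ∩ EB · AD = -8]
   → E = (-11, -12)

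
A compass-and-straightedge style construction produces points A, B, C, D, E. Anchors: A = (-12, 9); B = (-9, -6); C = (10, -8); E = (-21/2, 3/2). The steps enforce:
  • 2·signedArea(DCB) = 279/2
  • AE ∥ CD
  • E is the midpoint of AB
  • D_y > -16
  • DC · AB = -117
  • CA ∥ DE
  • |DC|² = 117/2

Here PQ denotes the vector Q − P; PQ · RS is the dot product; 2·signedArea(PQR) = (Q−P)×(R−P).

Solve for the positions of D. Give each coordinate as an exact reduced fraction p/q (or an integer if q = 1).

D = (23/2, -31/2)

1. D_x = 23/2  [CA ∥ DE ∩ AE ∥ CD]
2. D_y = -31/2  [CA ∥ DE ∩ AE ∥ CD]
   → D = (23/2, -31/2)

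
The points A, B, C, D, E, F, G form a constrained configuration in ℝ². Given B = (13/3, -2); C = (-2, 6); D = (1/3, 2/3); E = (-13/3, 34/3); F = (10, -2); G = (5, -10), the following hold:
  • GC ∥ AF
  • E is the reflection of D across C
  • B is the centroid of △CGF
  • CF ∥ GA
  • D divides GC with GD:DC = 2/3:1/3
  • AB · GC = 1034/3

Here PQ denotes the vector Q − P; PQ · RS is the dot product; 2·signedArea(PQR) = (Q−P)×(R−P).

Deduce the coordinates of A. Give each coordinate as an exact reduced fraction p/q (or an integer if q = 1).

1. A_x = 17  [GC ∥ AF ∩ CF ∥ GA]
2. A_y = -18  [GC ∥ AF ∩ CF ∥ GA]
   → A = (17, -18)

A = (17, -18)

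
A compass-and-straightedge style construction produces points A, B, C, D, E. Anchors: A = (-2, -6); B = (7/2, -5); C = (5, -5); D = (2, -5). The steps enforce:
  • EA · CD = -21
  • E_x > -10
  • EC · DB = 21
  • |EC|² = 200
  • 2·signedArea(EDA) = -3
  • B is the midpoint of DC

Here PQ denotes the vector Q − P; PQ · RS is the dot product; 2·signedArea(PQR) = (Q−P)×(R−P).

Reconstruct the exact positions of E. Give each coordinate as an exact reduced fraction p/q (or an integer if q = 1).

E = (-9, -7)

1. E_x = -9  [EC · DB = 21 ∩ 2·signedArea(EDA) = -3]
2. E_y = -7  [EC · DB = 21 ∩ 2·signedArea(EDA) = -3]
   → E = (-9, -7)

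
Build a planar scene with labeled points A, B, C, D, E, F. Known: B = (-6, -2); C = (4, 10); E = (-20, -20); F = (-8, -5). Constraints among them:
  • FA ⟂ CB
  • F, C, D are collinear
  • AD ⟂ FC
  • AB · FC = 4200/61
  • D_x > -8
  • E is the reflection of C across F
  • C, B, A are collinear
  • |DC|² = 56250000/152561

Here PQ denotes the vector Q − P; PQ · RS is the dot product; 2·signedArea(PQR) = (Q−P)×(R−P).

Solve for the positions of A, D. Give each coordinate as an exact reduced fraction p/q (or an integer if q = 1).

1. A_x = -506/61  [C, B, A are collinear ∩ FA ⟂ CB]
2. A_y = -290/61  [C, B, A are collinear ∩ FA ⟂ CB]
   → A = (-506/61, -290/61)
3. D_x = -19996/2501  [F, C, D are collinear ∩ AD ⟂ FC]
4. D_y = -12490/2501  [F, C, D are collinear ∩ AD ⟂ FC]
   → D = (-19996/2501, -12490/2501)

A = (-506/61, -290/61)
D = (-19996/2501, -12490/2501)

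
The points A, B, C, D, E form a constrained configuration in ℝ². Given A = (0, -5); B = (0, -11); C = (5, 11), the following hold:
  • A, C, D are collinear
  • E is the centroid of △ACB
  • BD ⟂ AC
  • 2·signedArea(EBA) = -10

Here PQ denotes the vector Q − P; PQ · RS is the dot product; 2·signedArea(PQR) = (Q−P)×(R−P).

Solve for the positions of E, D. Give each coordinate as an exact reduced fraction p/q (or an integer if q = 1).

1. E_x = 5/3  [E is the centroid of △ACB]
2. E_y = -5/3  [E is the centroid of △ACB]
   → E = (5/3, -5/3)
3. D_x = -480/281  [A, C, D are collinear ∩ BD ⟂ AC]
4. D_y = -2941/281  [A, C, D are collinear ∩ BD ⟂ AC]
   → D = (-480/281, -2941/281)

D = (-480/281, -2941/281)
E = (5/3, -5/3)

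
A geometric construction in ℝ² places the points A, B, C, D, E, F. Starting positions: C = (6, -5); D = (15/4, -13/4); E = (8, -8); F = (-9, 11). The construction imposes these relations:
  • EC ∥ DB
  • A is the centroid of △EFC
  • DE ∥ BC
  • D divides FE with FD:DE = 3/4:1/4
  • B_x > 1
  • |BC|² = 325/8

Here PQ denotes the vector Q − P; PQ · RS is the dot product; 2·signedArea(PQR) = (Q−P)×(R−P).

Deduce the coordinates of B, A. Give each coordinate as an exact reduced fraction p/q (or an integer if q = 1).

1. B_x = 7/4  [DE ∥ BC ∩ EC ∥ DB]
2. B_y = -1/4  [DE ∥ BC ∩ EC ∥ DB]
   → B = (7/4, -1/4)
3. A_x = 5/3  [A is the centroid of △EFC]
4. A_y = -2/3  [A is the centroid of △EFC]
   → A = (5/3, -2/3)

A = (5/3, -2/3)
B = (7/4, -1/4)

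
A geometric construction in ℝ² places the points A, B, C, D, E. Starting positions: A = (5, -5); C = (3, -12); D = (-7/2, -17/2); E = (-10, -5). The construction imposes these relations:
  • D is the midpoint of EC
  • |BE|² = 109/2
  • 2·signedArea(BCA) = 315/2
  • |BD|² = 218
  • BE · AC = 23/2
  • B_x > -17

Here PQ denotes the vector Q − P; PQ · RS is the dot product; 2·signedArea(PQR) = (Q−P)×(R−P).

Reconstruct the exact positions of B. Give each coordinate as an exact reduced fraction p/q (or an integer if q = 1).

B = (-33/2, -3/2)

1. B_x = -33/2  [BE · AC = 23/2 ∩ 2·signedArea(BCA) = 315/2]
2. B_y = -3/2  [BE · AC = 23/2 ∩ 2·signedArea(BCA) = 315/2]
   → B = (-33/2, -3/2)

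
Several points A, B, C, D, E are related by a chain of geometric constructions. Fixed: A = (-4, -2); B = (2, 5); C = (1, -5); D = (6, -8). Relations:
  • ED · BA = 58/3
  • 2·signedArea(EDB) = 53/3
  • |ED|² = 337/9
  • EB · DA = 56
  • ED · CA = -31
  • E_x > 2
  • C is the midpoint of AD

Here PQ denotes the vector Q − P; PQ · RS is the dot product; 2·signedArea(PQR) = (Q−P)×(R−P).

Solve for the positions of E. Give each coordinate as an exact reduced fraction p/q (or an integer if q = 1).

1. E_x = 3  [2·signedArea(EDB) = 53/3 ∩ EB · DA = 56]
2. E_y = -8/3  [2·signedArea(EDB) = 53/3 ∩ EB · DA = 56]
   → E = (3, -8/3)

E = (3, -8/3)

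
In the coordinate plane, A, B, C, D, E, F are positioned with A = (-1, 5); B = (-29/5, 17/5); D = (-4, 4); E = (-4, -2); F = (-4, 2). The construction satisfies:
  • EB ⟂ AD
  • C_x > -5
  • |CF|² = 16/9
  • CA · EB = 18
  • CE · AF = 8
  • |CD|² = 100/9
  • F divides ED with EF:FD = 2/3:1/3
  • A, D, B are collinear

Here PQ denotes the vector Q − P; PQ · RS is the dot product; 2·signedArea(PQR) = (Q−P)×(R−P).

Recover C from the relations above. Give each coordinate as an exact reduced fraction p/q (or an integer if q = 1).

1. C_x = -4  [CA · EB = 18 ∩ CE · AF = 8]
2. C_y = 2/3  [CA · EB = 18 ∩ CE · AF = 8]
   → C = (-4, 2/3)

C = (-4, 2/3)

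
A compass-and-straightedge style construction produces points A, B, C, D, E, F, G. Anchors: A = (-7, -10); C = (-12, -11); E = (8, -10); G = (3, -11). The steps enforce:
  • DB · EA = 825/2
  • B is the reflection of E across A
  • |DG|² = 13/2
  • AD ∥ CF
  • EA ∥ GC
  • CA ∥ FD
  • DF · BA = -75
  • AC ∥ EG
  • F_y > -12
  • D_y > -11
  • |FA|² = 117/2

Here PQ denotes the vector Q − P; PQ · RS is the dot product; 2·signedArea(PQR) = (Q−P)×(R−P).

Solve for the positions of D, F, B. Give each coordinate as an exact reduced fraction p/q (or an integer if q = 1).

1. B_x = -22  [B is the reflection of E across A]
2. B_y = -10  [B is the reflection of E across A]
   → B = (-22, -10)
3. D_x = 11/2  [DB · EA = 825/2]
4. D_y = -21/2  [|DG|² = 13/2]
   → D = (11/2, -21/2)
5. F_x = 1/2  [CA ∥ FD ∩ AD ∥ CF]
6. F_y = -23/2  [CA ∥ FD ∩ AD ∥ CF]
   → F = (1/2, -23/2)

B = (-22, -10)
D = (11/2, -21/2)
F = (1/2, -23/2)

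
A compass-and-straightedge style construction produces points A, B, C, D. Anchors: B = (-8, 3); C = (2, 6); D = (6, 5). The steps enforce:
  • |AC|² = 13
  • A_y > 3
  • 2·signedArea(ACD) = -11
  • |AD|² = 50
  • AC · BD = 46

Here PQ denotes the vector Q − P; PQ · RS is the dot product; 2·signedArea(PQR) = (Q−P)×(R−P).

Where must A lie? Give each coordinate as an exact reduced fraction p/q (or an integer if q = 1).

A = (-1, 4)

1. A_x = -1  [AC · BD = 46 ∩ 2·signedArea(ACD) = -11]
2. A_y = 4  [AC · BD = 46 ∩ 2·signedArea(ACD) = -11]
   → A = (-1, 4)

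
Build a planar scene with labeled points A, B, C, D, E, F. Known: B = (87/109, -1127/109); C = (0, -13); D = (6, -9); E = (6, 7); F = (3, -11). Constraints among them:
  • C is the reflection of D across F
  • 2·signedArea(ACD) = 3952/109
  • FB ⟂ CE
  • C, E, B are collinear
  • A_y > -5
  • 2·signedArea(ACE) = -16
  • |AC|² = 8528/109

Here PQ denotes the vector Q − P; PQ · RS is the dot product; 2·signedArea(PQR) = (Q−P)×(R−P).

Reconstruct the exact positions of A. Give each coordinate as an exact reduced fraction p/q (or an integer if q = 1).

1. A_x = 356/109  [2·signedArea(ACD) = 3952/109 ∩ 2·signedArea(ACE) = -16]
2. A_y = -521/109  [2·signedArea(ACD) = 3952/109 ∩ 2·signedArea(ACE) = -16]
   → A = (356/109, -521/109)

A = (356/109, -521/109)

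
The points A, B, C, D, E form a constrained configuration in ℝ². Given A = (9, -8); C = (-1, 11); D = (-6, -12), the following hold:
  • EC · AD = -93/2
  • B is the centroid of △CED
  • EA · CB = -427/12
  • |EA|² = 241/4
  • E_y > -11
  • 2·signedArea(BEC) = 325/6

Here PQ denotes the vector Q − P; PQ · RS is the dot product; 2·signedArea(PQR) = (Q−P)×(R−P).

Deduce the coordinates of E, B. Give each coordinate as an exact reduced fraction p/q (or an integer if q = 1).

1. E_x = 3/2  [line 15·x + 4·y + 35/2 = 0 ∩ |EA|² = 241/4]
2. E_y = -10  [line 15·x + 4·y + 35/2 = 0 ∩ |EA|² = 241/4]
   → E = (3/2, -10)
3. B_x = -11/6  [EA · CB = -427/12 ∩ B is the centroid of △CED]
4. B_y = -11/3  [EA · CB = -427/12 ∩ B is the centroid of △CED]
   → B = (-11/6, -11/3)

B = (-11/6, -11/3)
E = (3/2, -10)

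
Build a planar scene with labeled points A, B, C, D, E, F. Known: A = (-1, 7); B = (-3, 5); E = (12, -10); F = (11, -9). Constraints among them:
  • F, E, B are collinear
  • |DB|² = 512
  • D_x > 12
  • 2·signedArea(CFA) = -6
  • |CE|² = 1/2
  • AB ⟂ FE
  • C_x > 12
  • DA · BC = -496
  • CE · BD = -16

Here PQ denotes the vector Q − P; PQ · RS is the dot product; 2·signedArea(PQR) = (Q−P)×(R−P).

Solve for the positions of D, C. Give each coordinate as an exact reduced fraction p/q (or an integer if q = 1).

1. C_x = 25/2  [line -16·x + -12·y + 74 = 0 ∩ |CE|² = 1/2]
2. C_y = -21/2  [line -16·x + -12·y + 74 = 0 ∩ |CE|² = 1/2]
   → C = (25/2, -21/2)
3. D_x = 13  [line -31/2·x + 31/2·y + 372 = 0 ∩ |DB|² = 512]
4. D_y = -11  [line -31/2·x + 31/2·y + 372 = 0 ∩ |DB|² = 512]
   → D = (13, -11)

C = (25/2, -21/2)
D = (13, -11)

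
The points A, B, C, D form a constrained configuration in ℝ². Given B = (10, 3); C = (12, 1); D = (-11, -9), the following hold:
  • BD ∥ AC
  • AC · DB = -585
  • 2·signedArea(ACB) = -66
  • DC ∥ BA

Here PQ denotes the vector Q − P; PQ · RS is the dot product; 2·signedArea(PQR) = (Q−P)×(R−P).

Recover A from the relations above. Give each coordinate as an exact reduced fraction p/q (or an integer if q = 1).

1. A_x = 33  [BD ∥ AC ∩ DC ∥ BA]
2. A_y = 13  [BD ∥ AC ∩ DC ∥ BA]
   → A = (33, 13)

A = (33, 13)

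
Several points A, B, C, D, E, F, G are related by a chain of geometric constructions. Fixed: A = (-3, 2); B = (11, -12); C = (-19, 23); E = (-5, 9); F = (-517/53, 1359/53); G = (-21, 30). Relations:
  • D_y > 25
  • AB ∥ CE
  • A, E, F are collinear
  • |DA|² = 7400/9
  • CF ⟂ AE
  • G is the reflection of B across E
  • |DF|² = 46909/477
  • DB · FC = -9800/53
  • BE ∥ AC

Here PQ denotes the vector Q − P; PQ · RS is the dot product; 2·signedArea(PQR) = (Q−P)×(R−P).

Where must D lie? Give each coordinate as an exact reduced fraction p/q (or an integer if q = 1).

1. D_x = -59/3  [line 490/53·x + 140/53·y + 6090/53 = 0 ∩ |DF|² = 46909/477]
2. D_y = 76/3  [line 490/53·x + 140/53·y + 6090/53 = 0 ∩ |DF|² = 46909/477]
   → D = (-59/3, 76/3)

D = (-59/3, 76/3)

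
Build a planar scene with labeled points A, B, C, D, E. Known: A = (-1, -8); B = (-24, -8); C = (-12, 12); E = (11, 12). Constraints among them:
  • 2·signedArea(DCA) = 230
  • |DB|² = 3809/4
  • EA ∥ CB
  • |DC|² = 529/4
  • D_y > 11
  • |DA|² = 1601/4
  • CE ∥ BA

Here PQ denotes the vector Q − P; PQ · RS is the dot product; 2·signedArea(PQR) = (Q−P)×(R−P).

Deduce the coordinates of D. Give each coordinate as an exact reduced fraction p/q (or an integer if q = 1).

D = (-1/2, 12)

1. D_x = -1/2  [line 20·x + 11·y + -122 = 0 ∩ |DB|² = 3809/4]
2. D_y = 12  [line 20·x + 11·y + -122 = 0 ∩ |DB|² = 3809/4]
   → D = (-1/2, 12)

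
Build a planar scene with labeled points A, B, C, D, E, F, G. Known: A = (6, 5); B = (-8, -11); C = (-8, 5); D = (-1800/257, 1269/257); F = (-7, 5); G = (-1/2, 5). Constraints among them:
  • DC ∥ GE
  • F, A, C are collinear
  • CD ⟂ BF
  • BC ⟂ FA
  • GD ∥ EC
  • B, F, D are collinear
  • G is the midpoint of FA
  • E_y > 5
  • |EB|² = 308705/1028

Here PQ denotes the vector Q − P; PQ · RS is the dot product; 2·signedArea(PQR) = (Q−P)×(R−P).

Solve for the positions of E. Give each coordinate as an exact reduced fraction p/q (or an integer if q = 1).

1. E_x = -769/514  [GD ∥ EC ∩ DC ∥ GE]
2. E_y = 1301/257  [GD ∥ EC ∩ DC ∥ GE]
   → E = (-769/514, 1301/257)

E = (-769/514, 1301/257)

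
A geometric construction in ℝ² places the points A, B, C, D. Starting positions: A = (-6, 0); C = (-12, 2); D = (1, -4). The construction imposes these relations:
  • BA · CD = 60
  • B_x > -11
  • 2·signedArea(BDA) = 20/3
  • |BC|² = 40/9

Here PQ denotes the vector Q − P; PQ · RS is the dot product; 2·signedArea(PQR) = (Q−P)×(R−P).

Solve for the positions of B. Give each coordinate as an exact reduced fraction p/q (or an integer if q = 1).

B = (-10, 4/3)

1. B_x = -10  [2·signedArea(BDA) = 20/3 ∩ BA · CD = 60]
2. B_y = 4/3  [2·signedArea(BDA) = 20/3 ∩ BA · CD = 60]
   → B = (-10, 4/3)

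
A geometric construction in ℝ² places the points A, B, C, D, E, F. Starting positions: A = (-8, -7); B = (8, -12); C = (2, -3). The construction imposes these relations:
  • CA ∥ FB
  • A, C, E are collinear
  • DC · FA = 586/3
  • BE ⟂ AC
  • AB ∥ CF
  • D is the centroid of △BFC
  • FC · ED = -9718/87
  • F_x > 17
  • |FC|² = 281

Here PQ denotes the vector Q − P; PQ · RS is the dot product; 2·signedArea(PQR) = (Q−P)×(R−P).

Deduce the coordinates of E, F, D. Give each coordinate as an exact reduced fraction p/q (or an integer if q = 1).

1. E_x = 118/29  [A, C, E are collinear ∩ BE ⟂ AC]
2. E_y = -63/29  [A, C, E are collinear ∩ BE ⟂ AC]
   → E = (118/29, -63/29)
3. F_x = 18  [CA ∥ FB ∩ AB ∥ CF]
4. F_y = -8  [CA ∥ FB ∩ AB ∥ CF]
   → F = (18, -8)
5. D_x = 28/3  [D is the centroid of △BFC]
6. D_y = -23/3  [D is the centroid of △BFC]
   → D = (28/3, -23/3)

D = (28/3, -23/3)
E = (118/29, -63/29)
F = (18, -8)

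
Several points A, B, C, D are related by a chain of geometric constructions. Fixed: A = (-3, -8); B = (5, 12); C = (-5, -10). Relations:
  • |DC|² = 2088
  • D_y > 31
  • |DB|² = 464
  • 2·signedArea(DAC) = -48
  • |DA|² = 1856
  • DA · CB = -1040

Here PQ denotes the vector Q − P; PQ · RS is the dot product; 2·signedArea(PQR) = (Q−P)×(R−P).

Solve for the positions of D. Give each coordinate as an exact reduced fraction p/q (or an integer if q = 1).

D = (13, 32)

1. D_x = 13  [2·signedArea(DAC) = -48 ∩ DA · CB = -1040]
2. D_y = 32  [2·signedArea(DAC) = -48 ∩ DA · CB = -1040]
   → D = (13, 32)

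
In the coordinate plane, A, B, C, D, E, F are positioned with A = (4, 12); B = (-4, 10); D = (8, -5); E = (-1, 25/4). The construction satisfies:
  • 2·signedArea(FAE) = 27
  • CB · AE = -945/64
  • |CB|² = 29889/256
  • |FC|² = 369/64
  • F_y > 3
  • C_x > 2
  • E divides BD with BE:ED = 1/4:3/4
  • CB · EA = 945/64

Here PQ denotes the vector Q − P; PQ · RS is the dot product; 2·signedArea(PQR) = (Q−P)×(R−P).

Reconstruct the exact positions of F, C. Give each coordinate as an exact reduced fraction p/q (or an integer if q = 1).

1. C_x = 11/4  [line 5·x + 23/4·y + -1455/64 = 0 ∩ |CB|² = 29889/256]
2. C_y = 25/16  [line 5·x + 23/4·y + -1455/64 = 0 ∩ |CB|² = 29889/256]
   → C = (11/4, 25/16)
3. F_x = 5/4  [line 23/4·x + -5·y + 10 = 0 ∩ |FC|² = 369/64]
4. F_y = 55/16  [line 23/4·x + -5·y + 10 = 0 ∩ |FC|² = 369/64]
   → F = (5/4, 55/16)

C = (11/4, 25/16)
F = (5/4, 55/16)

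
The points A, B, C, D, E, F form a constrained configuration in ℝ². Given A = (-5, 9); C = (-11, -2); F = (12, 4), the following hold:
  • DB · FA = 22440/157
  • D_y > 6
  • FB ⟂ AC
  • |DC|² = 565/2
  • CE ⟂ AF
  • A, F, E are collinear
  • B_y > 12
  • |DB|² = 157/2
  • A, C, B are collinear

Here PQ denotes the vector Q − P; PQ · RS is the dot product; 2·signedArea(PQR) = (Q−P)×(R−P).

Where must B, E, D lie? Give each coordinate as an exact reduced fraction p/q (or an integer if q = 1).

1. B_x = -503/157  [A, C, B are collinear ∩ FB ⟂ AC]
2. B_y = 1930/157  [A, C, B are collinear ∩ FB ⟂ AC]
   → B = (-503/157, 1930/157)
3. E_x = -2369/314  [A, F, E are collinear ∩ CE ⟂ AF]
4. E_y = 3061/314  [A, F, E are collinear ∩ CE ⟂ AF]
   → E = (-2369/314, 3061/314)
5. D_x = 7/2  [line 17·x + -5·y + -27 = 0 ∩ |DC|² = 565/2]
6. D_y = 13/2  [line 17·x + -5·y + -27 = 0 ∩ |DC|² = 565/2]
   → D = (7/2, 13/2)

B = (-503/157, 1930/157)
D = (7/2, 13/2)
E = (-2369/314, 3061/314)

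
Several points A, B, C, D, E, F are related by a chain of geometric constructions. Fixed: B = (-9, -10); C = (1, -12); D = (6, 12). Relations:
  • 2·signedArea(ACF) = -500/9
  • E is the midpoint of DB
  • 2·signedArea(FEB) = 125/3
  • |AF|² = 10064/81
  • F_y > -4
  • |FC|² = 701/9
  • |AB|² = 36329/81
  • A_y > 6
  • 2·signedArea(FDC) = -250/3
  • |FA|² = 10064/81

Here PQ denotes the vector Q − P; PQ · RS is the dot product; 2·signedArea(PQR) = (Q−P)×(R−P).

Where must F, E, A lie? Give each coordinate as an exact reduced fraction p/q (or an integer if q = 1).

A = (34/9, 62/9)
E = (-3/2, 1)
F = (-2/3, -10/3)

1. F_x = -2/3  [line 24·x + -5·y + -2/3 = 0 ∩ |FC|² = 701/9]
2. F_y = -10/3  [line 24·x + -5·y + -2/3 = 0 ∩ |FC|² = 701/9]
   → F = (-2/3, -10/3)
3. E_x = -3/2  [2·signedArea(FEB) = 125/3 ∩ E is the midpoint of DB]
4. E_y = 1  [2·signedArea(FEB) = 125/3 ∩ E is the midpoint of DB]
   → E = (-3/2, 1)
5. A_x = 34/9  [line -26/3·x + -5/3·y + 398/9 = 0 ∩ |FA|² = 10064/81]
6. A_y = 62/9  [line -26/3·x + -5/3·y + 398/9 = 0 ∩ |FA|² = 10064/81]
   → A = (34/9, 62/9)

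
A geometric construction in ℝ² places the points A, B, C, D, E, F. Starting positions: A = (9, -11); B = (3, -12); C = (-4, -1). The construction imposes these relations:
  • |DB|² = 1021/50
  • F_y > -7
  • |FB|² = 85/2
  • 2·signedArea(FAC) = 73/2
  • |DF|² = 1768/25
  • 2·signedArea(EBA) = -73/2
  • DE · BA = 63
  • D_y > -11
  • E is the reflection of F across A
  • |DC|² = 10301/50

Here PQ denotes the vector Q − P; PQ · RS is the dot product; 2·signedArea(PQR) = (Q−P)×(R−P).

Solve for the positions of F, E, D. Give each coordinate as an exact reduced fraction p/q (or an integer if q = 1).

D = (71/10, -101/10)
E = (37/2, -31/2)
F = (-1/2, -13/2)

1. F_x = -1/2  [line -10·x + -13·y + -179/2 = 0 ∩ |FB|² = 85/2]
2. F_y = -13/2  [line -10·x + -13·y + -179/2 = 0 ∩ |FB|² = 85/2]
   → F = (-1/2, -13/2)
3. E_x = 37/2  [E is the reflection of F across A]
4. E_y = -31/2  [E is the reflection of F across A]
   → E = (37/2, -31/2)
5. D_x = 71/10  [line -6·x + -1·y + 65/2 = 0 ∩ |DB|² = 1021/50]
6. D_y = -101/10  [line -6·x + -1·y + 65/2 = 0 ∩ |DB|² = 1021/50]
   → D = (71/10, -101/10)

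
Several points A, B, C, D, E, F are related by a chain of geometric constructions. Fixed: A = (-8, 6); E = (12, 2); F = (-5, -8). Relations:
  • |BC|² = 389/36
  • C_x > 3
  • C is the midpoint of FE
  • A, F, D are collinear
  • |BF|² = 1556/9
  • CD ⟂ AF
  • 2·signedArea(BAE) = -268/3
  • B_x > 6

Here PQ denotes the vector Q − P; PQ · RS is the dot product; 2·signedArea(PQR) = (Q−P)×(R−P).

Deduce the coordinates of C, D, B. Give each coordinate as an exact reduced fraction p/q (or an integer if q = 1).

B = (19/3, -4/3)
C = (7/2, -3)
D = (-2317/410, -1017/205)

1. C_x = 7/2  [C is the midpoint of FE]
2. C_y = -3  [C is the midpoint of FE]
   → C = (7/2, -3)
3. D_x = -2317/410  [A, F, D are collinear ∩ CD ⟂ AF]
4. D_y = -1017/205  [A, F, D are collinear ∩ CD ⟂ AF]
   → D = (-2317/410, -1017/205)
5. B_x = 19/3  [line 4·x + 20·y + 4/3 = 0 ∩ |BF|² = 1556/9]
6. B_y = -4/3  [line 4·x + 20·y + 4/3 = 0 ∩ |BF|² = 1556/9]
   → B = (19/3, -4/3)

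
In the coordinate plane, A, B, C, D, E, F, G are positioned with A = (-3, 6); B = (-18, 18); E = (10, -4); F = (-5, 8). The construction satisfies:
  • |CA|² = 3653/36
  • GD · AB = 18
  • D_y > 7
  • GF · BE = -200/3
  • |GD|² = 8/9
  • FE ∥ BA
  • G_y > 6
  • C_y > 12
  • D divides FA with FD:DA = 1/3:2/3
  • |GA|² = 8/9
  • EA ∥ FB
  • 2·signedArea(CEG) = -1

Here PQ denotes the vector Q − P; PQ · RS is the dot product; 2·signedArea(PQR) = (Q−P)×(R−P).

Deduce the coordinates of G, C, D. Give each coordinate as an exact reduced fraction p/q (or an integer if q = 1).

C = (-65/6, 37/3)
D = (-13/3, 22/3)
G = (-11/3, 20/3)

1. D_x = -13/3  [D divides FA with FD:DA = 1/3:2/3]
2. D_y = 22/3  [D divides FA with FD:DA = 1/3:2/3]
   → D = (-13/3, 22/3)
3. G_x = -11/3  [GD · AB = 18 ∩ GF · BE = -200/3]
4. G_y = 20/3  [GD · AB = 18 ∩ GF · BE = -200/3]
   → G = (-11/3, 20/3)
5. C_x = -65/6  [line -32/3·x + -41/3·y + 53 = 0 ∩ |CA|² = 3653/36]
6. C_y = 37/3  [line -32/3·x + -41/3·y + 53 = 0 ∩ |CA|² = 3653/36]
   → C = (-65/6, 37/3)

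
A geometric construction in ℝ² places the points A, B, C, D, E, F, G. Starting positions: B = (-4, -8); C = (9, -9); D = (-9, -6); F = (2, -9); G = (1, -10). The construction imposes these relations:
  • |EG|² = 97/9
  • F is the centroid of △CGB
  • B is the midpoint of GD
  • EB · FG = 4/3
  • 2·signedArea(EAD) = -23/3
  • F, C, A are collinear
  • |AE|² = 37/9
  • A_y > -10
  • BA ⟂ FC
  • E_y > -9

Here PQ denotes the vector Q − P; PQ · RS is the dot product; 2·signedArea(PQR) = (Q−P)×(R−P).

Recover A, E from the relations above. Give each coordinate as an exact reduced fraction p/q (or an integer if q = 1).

1. A_x = -4  [F, C, A are collinear ∩ BA ⟂ FC]
2. A_y = -9  [F, C, A are collinear ∩ BA ⟂ FC]
   → A = (-4, -9)
3. E_x = -2  [EB · FG = 4/3 ∩ 2·signedArea(EAD) = -23/3]
4. E_y = -26/3  [EB · FG = 4/3 ∩ 2·signedArea(EAD) = -23/3]
   → E = (-2, -26/3)

A = (-4, -9)
E = (-2, -26/3)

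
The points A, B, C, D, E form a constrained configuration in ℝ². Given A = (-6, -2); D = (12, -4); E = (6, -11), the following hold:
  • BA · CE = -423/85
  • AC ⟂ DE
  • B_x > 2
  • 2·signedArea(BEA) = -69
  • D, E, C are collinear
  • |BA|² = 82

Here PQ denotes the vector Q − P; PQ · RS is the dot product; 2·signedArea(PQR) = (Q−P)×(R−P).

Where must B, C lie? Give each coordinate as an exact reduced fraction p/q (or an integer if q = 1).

1. B_x = 3  [line -9·x + -12·y + -9 = 0 ∩ |BA|² = 82]
2. B_y = -3  [line -9·x + -12·y + -9 = 0 ∩ |BA|² = 82]
   → B = (3, -3)
3. C_x = 456/85  [D, E, C are collinear ∩ AC ⟂ DE]
4. C_y = -998/85  [D, E, C are collinear ∩ AC ⟂ DE]
   → C = (456/85, -998/85)

B = (3, -3)
C = (456/85, -998/85)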